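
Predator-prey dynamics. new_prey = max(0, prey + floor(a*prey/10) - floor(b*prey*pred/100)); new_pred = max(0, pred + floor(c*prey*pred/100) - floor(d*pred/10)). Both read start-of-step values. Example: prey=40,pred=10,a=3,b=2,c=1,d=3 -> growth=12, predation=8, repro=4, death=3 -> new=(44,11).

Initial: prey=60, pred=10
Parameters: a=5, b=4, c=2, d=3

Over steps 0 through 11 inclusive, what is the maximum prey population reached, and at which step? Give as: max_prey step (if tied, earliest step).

Answer: 66 1

Derivation:
Step 1: prey: 60+30-24=66; pred: 10+12-3=19
Step 2: prey: 66+33-50=49; pred: 19+25-5=39
Step 3: prey: 49+24-76=0; pred: 39+38-11=66
Step 4: prey: 0+0-0=0; pred: 66+0-19=47
Step 5: prey: 0+0-0=0; pred: 47+0-14=33
Step 6: prey: 0+0-0=0; pred: 33+0-9=24
Step 7: prey: 0+0-0=0; pred: 24+0-7=17
Step 8: prey: 0+0-0=0; pred: 17+0-5=12
Step 9: prey: 0+0-0=0; pred: 12+0-3=9
Step 10: prey: 0+0-0=0; pred: 9+0-2=7
Step 11: prey: 0+0-0=0; pred: 7+0-2=5
Max prey = 66 at step 1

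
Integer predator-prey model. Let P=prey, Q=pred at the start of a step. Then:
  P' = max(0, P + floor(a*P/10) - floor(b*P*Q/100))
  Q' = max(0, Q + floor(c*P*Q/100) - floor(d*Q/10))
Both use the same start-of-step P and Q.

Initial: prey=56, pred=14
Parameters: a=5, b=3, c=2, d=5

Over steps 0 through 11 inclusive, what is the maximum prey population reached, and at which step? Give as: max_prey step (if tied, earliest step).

Answer: 61 1

Derivation:
Step 1: prey: 56+28-23=61; pred: 14+15-7=22
Step 2: prey: 61+30-40=51; pred: 22+26-11=37
Step 3: prey: 51+25-56=20; pred: 37+37-18=56
Step 4: prey: 20+10-33=0; pred: 56+22-28=50
Step 5: prey: 0+0-0=0; pred: 50+0-25=25
Step 6: prey: 0+0-0=0; pred: 25+0-12=13
Step 7: prey: 0+0-0=0; pred: 13+0-6=7
Step 8: prey: 0+0-0=0; pred: 7+0-3=4
Step 9: prey: 0+0-0=0; pred: 4+0-2=2
Step 10: prey: 0+0-0=0; pred: 2+0-1=1
Step 11: prey: 0+0-0=0; pred: 1+0-0=1
Max prey = 61 at step 1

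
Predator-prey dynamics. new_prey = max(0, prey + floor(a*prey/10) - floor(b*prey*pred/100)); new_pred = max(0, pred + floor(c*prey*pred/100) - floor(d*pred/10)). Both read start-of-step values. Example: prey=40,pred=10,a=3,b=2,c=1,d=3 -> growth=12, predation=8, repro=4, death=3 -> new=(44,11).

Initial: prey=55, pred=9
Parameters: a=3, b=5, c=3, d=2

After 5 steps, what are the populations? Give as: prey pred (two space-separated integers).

Answer: 0 36

Derivation:
Step 1: prey: 55+16-24=47; pred: 9+14-1=22
Step 2: prey: 47+14-51=10; pred: 22+31-4=49
Step 3: prey: 10+3-24=0; pred: 49+14-9=54
Step 4: prey: 0+0-0=0; pred: 54+0-10=44
Step 5: prey: 0+0-0=0; pred: 44+0-8=36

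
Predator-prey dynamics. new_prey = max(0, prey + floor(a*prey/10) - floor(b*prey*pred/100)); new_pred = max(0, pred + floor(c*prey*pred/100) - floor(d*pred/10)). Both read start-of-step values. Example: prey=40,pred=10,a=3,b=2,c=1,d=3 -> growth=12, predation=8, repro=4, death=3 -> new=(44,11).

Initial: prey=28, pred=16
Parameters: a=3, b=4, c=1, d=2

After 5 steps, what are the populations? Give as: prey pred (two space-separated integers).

Answer: 4 12

Derivation:
Step 1: prey: 28+8-17=19; pred: 16+4-3=17
Step 2: prey: 19+5-12=12; pred: 17+3-3=17
Step 3: prey: 12+3-8=7; pred: 17+2-3=16
Step 4: prey: 7+2-4=5; pred: 16+1-3=14
Step 5: prey: 5+1-2=4; pred: 14+0-2=12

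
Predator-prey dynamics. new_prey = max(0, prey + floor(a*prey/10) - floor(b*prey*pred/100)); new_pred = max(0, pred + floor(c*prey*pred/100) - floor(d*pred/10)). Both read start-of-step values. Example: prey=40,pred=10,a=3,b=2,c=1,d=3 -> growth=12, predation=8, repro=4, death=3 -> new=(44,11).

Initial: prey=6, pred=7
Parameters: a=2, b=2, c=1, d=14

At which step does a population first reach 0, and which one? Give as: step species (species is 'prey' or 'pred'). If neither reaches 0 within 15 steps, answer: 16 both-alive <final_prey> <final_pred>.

Answer: 1 pred

Derivation:
Step 1: prey: 6+1-0=7; pred: 7+0-9=0
First extinction: pred at step 1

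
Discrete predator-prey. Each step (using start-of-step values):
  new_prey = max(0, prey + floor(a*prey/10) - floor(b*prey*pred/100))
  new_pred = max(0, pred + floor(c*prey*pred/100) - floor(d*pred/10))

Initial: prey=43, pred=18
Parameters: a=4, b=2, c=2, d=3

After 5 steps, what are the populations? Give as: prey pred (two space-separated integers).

Step 1: prey: 43+17-15=45; pred: 18+15-5=28
Step 2: prey: 45+18-25=38; pred: 28+25-8=45
Step 3: prey: 38+15-34=19; pred: 45+34-13=66
Step 4: prey: 19+7-25=1; pred: 66+25-19=72
Step 5: prey: 1+0-1=0; pred: 72+1-21=52

Answer: 0 52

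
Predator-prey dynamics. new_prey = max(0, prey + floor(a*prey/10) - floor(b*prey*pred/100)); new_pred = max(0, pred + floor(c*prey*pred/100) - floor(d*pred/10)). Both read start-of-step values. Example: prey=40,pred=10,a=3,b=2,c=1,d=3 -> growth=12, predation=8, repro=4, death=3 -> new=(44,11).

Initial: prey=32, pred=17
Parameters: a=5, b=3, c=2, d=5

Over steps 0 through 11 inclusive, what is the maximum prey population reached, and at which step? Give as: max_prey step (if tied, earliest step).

Step 1: prey: 32+16-16=32; pred: 17+10-8=19
Step 2: prey: 32+16-18=30; pred: 19+12-9=22
Step 3: prey: 30+15-19=26; pred: 22+13-11=24
Step 4: prey: 26+13-18=21; pred: 24+12-12=24
Step 5: prey: 21+10-15=16; pred: 24+10-12=22
Step 6: prey: 16+8-10=14; pred: 22+7-11=18
Step 7: prey: 14+7-7=14; pred: 18+5-9=14
Step 8: prey: 14+7-5=16; pred: 14+3-7=10
Step 9: prey: 16+8-4=20; pred: 10+3-5=8
Step 10: prey: 20+10-4=26; pred: 8+3-4=7
Step 11: prey: 26+13-5=34; pred: 7+3-3=7
Max prey = 34 at step 11

Answer: 34 11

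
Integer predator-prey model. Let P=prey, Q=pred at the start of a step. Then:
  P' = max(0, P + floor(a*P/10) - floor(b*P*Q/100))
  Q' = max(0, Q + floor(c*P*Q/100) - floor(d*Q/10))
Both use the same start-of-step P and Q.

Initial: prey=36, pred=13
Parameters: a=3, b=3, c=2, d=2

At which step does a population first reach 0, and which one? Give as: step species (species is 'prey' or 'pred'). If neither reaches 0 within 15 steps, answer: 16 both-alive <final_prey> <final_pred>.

Step 1: prey: 36+10-14=32; pred: 13+9-2=20
Step 2: prey: 32+9-19=22; pred: 20+12-4=28
Step 3: prey: 22+6-18=10; pred: 28+12-5=35
Step 4: prey: 10+3-10=3; pred: 35+7-7=35
Step 5: prey: 3+0-3=0; pred: 35+2-7=30
First extinction: prey at step 5

Answer: 5 prey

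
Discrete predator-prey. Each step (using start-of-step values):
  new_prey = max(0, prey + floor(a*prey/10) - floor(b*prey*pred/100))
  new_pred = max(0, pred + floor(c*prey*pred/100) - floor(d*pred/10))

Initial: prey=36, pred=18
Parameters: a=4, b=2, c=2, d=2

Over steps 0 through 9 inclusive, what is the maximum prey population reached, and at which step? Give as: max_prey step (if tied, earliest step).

Step 1: prey: 36+14-12=38; pred: 18+12-3=27
Step 2: prey: 38+15-20=33; pred: 27+20-5=42
Step 3: prey: 33+13-27=19; pred: 42+27-8=61
Step 4: prey: 19+7-23=3; pred: 61+23-12=72
Step 5: prey: 3+1-4=0; pred: 72+4-14=62
Step 6: prey: 0+0-0=0; pred: 62+0-12=50
Step 7: prey: 0+0-0=0; pred: 50+0-10=40
Step 8: prey: 0+0-0=0; pred: 40+0-8=32
Step 9: prey: 0+0-0=0; pred: 32+0-6=26
Max prey = 38 at step 1

Answer: 38 1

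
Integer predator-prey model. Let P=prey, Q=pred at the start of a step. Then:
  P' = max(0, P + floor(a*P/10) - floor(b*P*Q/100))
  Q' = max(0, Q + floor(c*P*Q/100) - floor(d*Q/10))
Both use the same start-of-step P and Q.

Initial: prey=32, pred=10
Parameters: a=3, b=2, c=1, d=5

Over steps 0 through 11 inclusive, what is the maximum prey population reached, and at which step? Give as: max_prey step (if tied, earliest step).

Answer: 122 9

Derivation:
Step 1: prey: 32+9-6=35; pred: 10+3-5=8
Step 2: prey: 35+10-5=40; pred: 8+2-4=6
Step 3: prey: 40+12-4=48; pred: 6+2-3=5
Step 4: prey: 48+14-4=58; pred: 5+2-2=5
Step 5: prey: 58+17-5=70; pred: 5+2-2=5
Step 6: prey: 70+21-7=84; pred: 5+3-2=6
Step 7: prey: 84+25-10=99; pred: 6+5-3=8
Step 8: prey: 99+29-15=113; pred: 8+7-4=11
Step 9: prey: 113+33-24=122; pred: 11+12-5=18
Step 10: prey: 122+36-43=115; pred: 18+21-9=30
Step 11: prey: 115+34-69=80; pred: 30+34-15=49
Max prey = 122 at step 9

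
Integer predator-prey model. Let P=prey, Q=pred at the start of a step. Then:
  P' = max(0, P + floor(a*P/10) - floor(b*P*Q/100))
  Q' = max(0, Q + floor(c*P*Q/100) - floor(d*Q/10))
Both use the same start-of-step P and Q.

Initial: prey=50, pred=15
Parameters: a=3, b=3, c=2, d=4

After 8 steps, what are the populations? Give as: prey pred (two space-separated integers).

Answer: 1 5

Derivation:
Step 1: prey: 50+15-22=43; pred: 15+15-6=24
Step 2: prey: 43+12-30=25; pred: 24+20-9=35
Step 3: prey: 25+7-26=6; pred: 35+17-14=38
Step 4: prey: 6+1-6=1; pred: 38+4-15=27
Step 5: prey: 1+0-0=1; pred: 27+0-10=17
Step 6: prey: 1+0-0=1; pred: 17+0-6=11
Step 7: prey: 1+0-0=1; pred: 11+0-4=7
Step 8: prey: 1+0-0=1; pred: 7+0-2=5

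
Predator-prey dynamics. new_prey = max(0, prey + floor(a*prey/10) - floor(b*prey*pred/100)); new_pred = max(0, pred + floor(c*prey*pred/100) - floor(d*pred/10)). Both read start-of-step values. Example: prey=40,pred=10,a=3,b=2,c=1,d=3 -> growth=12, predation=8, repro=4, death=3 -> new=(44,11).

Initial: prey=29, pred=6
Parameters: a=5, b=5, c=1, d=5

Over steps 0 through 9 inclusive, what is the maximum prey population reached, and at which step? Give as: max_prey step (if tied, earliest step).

Step 1: prey: 29+14-8=35; pred: 6+1-3=4
Step 2: prey: 35+17-7=45; pred: 4+1-2=3
Step 3: prey: 45+22-6=61; pred: 3+1-1=3
Step 4: prey: 61+30-9=82; pred: 3+1-1=3
Step 5: prey: 82+41-12=111; pred: 3+2-1=4
Step 6: prey: 111+55-22=144; pred: 4+4-2=6
Step 7: prey: 144+72-43=173; pred: 6+8-3=11
Step 8: prey: 173+86-95=164; pred: 11+19-5=25
Step 9: prey: 164+82-205=41; pred: 25+41-12=54
Max prey = 173 at step 7

Answer: 173 7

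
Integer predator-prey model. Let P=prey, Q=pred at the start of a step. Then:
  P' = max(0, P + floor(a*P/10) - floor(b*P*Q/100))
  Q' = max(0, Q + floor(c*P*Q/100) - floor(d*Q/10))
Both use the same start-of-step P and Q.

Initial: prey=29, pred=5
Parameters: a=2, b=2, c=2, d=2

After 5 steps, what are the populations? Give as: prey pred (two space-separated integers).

Step 1: prey: 29+5-2=32; pred: 5+2-1=6
Step 2: prey: 32+6-3=35; pred: 6+3-1=8
Step 3: prey: 35+7-5=37; pred: 8+5-1=12
Step 4: prey: 37+7-8=36; pred: 12+8-2=18
Step 5: prey: 36+7-12=31; pred: 18+12-3=27

Answer: 31 27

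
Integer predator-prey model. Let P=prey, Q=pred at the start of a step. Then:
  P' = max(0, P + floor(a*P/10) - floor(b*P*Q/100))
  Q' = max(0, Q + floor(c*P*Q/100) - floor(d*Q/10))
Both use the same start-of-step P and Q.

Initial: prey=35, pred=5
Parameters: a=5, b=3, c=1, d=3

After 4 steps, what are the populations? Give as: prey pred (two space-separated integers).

Step 1: prey: 35+17-5=47; pred: 5+1-1=5
Step 2: prey: 47+23-7=63; pred: 5+2-1=6
Step 3: prey: 63+31-11=83; pred: 6+3-1=8
Step 4: prey: 83+41-19=105; pred: 8+6-2=12

Answer: 105 12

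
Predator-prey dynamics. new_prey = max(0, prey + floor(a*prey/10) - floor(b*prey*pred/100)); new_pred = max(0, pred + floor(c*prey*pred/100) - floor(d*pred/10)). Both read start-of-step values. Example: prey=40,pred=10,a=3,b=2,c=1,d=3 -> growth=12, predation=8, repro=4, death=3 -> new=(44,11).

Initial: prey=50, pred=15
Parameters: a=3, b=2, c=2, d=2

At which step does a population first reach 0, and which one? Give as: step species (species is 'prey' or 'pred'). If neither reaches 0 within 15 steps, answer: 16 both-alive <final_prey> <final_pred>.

Step 1: prey: 50+15-15=50; pred: 15+15-3=27
Step 2: prey: 50+15-27=38; pred: 27+27-5=49
Step 3: prey: 38+11-37=12; pred: 49+37-9=77
Step 4: prey: 12+3-18=0; pred: 77+18-15=80
First extinction: prey at step 4

Answer: 4 prey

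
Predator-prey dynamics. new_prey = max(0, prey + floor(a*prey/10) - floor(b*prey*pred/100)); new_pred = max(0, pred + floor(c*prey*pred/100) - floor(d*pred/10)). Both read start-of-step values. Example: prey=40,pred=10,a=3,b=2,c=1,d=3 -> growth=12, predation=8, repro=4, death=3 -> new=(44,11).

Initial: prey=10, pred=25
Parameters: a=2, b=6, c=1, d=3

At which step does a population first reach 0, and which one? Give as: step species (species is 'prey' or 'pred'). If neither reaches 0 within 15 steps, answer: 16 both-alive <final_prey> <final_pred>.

Step 1: prey: 10+2-15=0; pred: 25+2-7=20
First extinction: prey at step 1

Answer: 1 prey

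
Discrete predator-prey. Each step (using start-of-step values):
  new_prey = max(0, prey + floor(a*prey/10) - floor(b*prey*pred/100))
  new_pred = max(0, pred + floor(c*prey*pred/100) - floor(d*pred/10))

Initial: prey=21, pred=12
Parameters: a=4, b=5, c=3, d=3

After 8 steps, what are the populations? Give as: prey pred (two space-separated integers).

Answer: 1 5

Derivation:
Step 1: prey: 21+8-12=17; pred: 12+7-3=16
Step 2: prey: 17+6-13=10; pred: 16+8-4=20
Step 3: prey: 10+4-10=4; pred: 20+6-6=20
Step 4: prey: 4+1-4=1; pred: 20+2-6=16
Step 5: prey: 1+0-0=1; pred: 16+0-4=12
Step 6: prey: 1+0-0=1; pred: 12+0-3=9
Step 7: prey: 1+0-0=1; pred: 9+0-2=7
Step 8: prey: 1+0-0=1; pred: 7+0-2=5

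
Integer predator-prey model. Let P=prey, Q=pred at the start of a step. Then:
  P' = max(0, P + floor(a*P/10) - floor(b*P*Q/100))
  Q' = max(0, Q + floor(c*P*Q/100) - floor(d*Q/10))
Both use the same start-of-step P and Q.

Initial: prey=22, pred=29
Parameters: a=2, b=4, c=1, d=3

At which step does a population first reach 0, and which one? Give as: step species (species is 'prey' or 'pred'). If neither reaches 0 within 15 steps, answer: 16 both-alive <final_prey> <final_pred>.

Step 1: prey: 22+4-25=1; pred: 29+6-8=27
Step 2: prey: 1+0-1=0; pred: 27+0-8=19
First extinction: prey at step 2

Answer: 2 prey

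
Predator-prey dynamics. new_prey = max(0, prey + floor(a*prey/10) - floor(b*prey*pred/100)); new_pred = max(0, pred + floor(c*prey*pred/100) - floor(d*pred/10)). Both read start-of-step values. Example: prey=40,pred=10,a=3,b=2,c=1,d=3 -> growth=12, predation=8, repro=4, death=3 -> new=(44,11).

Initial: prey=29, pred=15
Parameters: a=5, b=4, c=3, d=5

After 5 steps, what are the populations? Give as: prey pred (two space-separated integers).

Answer: 3 12

Derivation:
Step 1: prey: 29+14-17=26; pred: 15+13-7=21
Step 2: prey: 26+13-21=18; pred: 21+16-10=27
Step 3: prey: 18+9-19=8; pred: 27+14-13=28
Step 4: prey: 8+4-8=4; pred: 28+6-14=20
Step 5: prey: 4+2-3=3; pred: 20+2-10=12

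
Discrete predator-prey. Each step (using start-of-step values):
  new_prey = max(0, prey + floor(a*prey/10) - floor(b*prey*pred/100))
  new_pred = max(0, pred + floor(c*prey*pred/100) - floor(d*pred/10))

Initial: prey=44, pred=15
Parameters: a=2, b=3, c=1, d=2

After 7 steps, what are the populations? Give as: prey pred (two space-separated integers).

Answer: 3 11

Derivation:
Step 1: prey: 44+8-19=33; pred: 15+6-3=18
Step 2: prey: 33+6-17=22; pred: 18+5-3=20
Step 3: prey: 22+4-13=13; pred: 20+4-4=20
Step 4: prey: 13+2-7=8; pred: 20+2-4=18
Step 5: prey: 8+1-4=5; pred: 18+1-3=16
Step 6: prey: 5+1-2=4; pred: 16+0-3=13
Step 7: prey: 4+0-1=3; pred: 13+0-2=11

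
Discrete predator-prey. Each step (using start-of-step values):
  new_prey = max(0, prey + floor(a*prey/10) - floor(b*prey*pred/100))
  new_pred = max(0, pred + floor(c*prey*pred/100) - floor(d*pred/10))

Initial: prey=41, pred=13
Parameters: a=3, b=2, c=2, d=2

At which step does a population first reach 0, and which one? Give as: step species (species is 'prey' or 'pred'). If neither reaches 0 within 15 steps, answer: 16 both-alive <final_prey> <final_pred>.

Answer: 5 prey

Derivation:
Step 1: prey: 41+12-10=43; pred: 13+10-2=21
Step 2: prey: 43+12-18=37; pred: 21+18-4=35
Step 3: prey: 37+11-25=23; pred: 35+25-7=53
Step 4: prey: 23+6-24=5; pred: 53+24-10=67
Step 5: prey: 5+1-6=0; pred: 67+6-13=60
First extinction: prey at step 5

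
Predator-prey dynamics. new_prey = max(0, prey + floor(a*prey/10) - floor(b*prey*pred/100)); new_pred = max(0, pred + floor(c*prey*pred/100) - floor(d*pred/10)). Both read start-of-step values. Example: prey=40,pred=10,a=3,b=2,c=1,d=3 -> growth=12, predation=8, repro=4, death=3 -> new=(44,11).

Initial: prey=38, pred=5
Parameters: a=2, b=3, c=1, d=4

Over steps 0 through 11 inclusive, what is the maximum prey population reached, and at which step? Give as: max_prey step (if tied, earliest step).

Answer: 65 9

Derivation:
Step 1: prey: 38+7-5=40; pred: 5+1-2=4
Step 2: prey: 40+8-4=44; pred: 4+1-1=4
Step 3: prey: 44+8-5=47; pred: 4+1-1=4
Step 4: prey: 47+9-5=51; pred: 4+1-1=4
Step 5: prey: 51+10-6=55; pred: 4+2-1=5
Step 6: prey: 55+11-8=58; pred: 5+2-2=5
Step 7: prey: 58+11-8=61; pred: 5+2-2=5
Step 8: prey: 61+12-9=64; pred: 5+3-2=6
Step 9: prey: 64+12-11=65; pred: 6+3-2=7
Step 10: prey: 65+13-13=65; pred: 7+4-2=9
Step 11: prey: 65+13-17=61; pred: 9+5-3=11
Max prey = 65 at step 9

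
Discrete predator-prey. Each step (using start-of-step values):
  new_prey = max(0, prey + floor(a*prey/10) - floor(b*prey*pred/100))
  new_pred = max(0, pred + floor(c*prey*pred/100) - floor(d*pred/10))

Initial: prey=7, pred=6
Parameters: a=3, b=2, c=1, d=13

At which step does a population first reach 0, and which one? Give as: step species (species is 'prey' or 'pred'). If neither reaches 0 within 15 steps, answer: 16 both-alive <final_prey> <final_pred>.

Answer: 1 pred

Derivation:
Step 1: prey: 7+2-0=9; pred: 6+0-7=0
First extinction: pred at step 1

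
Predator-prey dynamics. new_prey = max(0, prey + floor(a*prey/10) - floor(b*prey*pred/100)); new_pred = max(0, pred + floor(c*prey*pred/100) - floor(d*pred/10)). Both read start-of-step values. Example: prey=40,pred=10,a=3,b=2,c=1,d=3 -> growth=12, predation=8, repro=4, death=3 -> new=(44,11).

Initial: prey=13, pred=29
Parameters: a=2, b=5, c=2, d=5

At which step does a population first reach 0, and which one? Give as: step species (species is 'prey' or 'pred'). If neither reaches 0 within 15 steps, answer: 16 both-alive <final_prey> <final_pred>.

Step 1: prey: 13+2-18=0; pred: 29+7-14=22
First extinction: prey at step 1

Answer: 1 prey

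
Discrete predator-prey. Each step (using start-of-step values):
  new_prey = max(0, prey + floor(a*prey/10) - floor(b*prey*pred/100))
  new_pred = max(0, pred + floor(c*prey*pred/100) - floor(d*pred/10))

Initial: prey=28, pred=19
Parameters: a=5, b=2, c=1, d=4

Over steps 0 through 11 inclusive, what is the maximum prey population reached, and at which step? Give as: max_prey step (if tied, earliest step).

Step 1: prey: 28+14-10=32; pred: 19+5-7=17
Step 2: prey: 32+16-10=38; pred: 17+5-6=16
Step 3: prey: 38+19-12=45; pred: 16+6-6=16
Step 4: prey: 45+22-14=53; pred: 16+7-6=17
Step 5: prey: 53+26-18=61; pred: 17+9-6=20
Step 6: prey: 61+30-24=67; pred: 20+12-8=24
Step 7: prey: 67+33-32=68; pred: 24+16-9=31
Step 8: prey: 68+34-42=60; pred: 31+21-12=40
Step 9: prey: 60+30-48=42; pred: 40+24-16=48
Step 10: prey: 42+21-40=23; pred: 48+20-19=49
Step 11: prey: 23+11-22=12; pred: 49+11-19=41
Max prey = 68 at step 7

Answer: 68 7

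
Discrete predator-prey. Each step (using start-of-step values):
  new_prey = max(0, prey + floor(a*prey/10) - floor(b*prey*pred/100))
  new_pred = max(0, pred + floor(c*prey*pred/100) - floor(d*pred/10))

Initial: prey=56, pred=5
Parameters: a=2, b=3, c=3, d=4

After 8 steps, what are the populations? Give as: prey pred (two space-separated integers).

Step 1: prey: 56+11-8=59; pred: 5+8-2=11
Step 2: prey: 59+11-19=51; pred: 11+19-4=26
Step 3: prey: 51+10-39=22; pred: 26+39-10=55
Step 4: prey: 22+4-36=0; pred: 55+36-22=69
Step 5: prey: 0+0-0=0; pred: 69+0-27=42
Step 6: prey: 0+0-0=0; pred: 42+0-16=26
Step 7: prey: 0+0-0=0; pred: 26+0-10=16
Step 8: prey: 0+0-0=0; pred: 16+0-6=10

Answer: 0 10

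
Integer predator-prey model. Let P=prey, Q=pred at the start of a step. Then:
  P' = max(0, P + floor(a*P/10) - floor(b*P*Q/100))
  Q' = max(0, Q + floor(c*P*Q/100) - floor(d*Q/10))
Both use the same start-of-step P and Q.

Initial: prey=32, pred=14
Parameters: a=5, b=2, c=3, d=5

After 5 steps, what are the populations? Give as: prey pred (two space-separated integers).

Step 1: prey: 32+16-8=40; pred: 14+13-7=20
Step 2: prey: 40+20-16=44; pred: 20+24-10=34
Step 3: prey: 44+22-29=37; pred: 34+44-17=61
Step 4: prey: 37+18-45=10; pred: 61+67-30=98
Step 5: prey: 10+5-19=0; pred: 98+29-49=78

Answer: 0 78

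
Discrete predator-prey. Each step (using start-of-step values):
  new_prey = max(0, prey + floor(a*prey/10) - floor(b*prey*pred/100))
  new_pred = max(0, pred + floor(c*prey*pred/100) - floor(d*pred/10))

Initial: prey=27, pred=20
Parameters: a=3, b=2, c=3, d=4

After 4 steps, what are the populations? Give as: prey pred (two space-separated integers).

Step 1: prey: 27+8-10=25; pred: 20+16-8=28
Step 2: prey: 25+7-14=18; pred: 28+21-11=38
Step 3: prey: 18+5-13=10; pred: 38+20-15=43
Step 4: prey: 10+3-8=5; pred: 43+12-17=38

Answer: 5 38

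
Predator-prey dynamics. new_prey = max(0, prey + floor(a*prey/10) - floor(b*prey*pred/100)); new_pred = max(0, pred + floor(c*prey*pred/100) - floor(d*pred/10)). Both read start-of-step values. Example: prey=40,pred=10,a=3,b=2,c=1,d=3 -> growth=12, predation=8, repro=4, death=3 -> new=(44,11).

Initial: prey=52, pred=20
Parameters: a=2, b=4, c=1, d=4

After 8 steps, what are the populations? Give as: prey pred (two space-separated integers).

Answer: 2 2

Derivation:
Step 1: prey: 52+10-41=21; pred: 20+10-8=22
Step 2: prey: 21+4-18=7; pred: 22+4-8=18
Step 3: prey: 7+1-5=3; pred: 18+1-7=12
Step 4: prey: 3+0-1=2; pred: 12+0-4=8
Step 5: prey: 2+0-0=2; pred: 8+0-3=5
Step 6: prey: 2+0-0=2; pred: 5+0-2=3
Step 7: prey: 2+0-0=2; pred: 3+0-1=2
Step 8: prey: 2+0-0=2; pred: 2+0-0=2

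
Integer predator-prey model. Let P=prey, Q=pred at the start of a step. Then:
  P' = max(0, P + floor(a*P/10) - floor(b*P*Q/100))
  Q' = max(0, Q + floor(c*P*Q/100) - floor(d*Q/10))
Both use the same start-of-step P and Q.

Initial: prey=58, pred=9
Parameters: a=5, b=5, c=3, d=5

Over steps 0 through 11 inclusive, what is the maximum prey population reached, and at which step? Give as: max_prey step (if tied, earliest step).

Answer: 61 1

Derivation:
Step 1: prey: 58+29-26=61; pred: 9+15-4=20
Step 2: prey: 61+30-61=30; pred: 20+36-10=46
Step 3: prey: 30+15-69=0; pred: 46+41-23=64
Step 4: prey: 0+0-0=0; pred: 64+0-32=32
Step 5: prey: 0+0-0=0; pred: 32+0-16=16
Step 6: prey: 0+0-0=0; pred: 16+0-8=8
Step 7: prey: 0+0-0=0; pred: 8+0-4=4
Step 8: prey: 0+0-0=0; pred: 4+0-2=2
Step 9: prey: 0+0-0=0; pred: 2+0-1=1
Step 10: prey: 0+0-0=0; pred: 1+0-0=1
Step 11: prey: 0+0-0=0; pred: 1+0-0=1
Max prey = 61 at step 1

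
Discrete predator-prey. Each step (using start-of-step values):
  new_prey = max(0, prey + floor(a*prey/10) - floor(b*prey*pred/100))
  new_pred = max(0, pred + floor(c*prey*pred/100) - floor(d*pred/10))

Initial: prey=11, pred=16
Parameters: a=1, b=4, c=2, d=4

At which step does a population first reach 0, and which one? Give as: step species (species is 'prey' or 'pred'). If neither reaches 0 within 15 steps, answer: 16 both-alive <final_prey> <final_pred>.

Answer: 16 both-alive 2 2

Derivation:
Step 1: prey: 11+1-7=5; pred: 16+3-6=13
Step 2: prey: 5+0-2=3; pred: 13+1-5=9
Step 3: prey: 3+0-1=2; pred: 9+0-3=6
Step 4: prey: 2+0-0=2; pred: 6+0-2=4
Step 5: prey: 2+0-0=2; pred: 4+0-1=3
Step 6: prey: 2+0-0=2; pred: 3+0-1=2
Step 7: prey: 2+0-0=2; pred: 2+0-0=2
Steps 8-15: state stable at prey=2, pred=2 (no change)
No extinction within 15 steps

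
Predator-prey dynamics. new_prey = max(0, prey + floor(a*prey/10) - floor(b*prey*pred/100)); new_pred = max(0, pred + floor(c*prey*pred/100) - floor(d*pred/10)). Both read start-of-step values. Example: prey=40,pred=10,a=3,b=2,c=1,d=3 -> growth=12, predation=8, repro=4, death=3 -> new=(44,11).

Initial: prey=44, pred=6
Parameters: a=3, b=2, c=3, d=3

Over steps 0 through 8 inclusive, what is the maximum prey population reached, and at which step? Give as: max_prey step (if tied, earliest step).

Step 1: prey: 44+13-5=52; pred: 6+7-1=12
Step 2: prey: 52+15-12=55; pred: 12+18-3=27
Step 3: prey: 55+16-29=42; pred: 27+44-8=63
Step 4: prey: 42+12-52=2; pred: 63+79-18=124
Step 5: prey: 2+0-4=0; pred: 124+7-37=94
Step 6: prey: 0+0-0=0; pred: 94+0-28=66
Step 7: prey: 0+0-0=0; pred: 66+0-19=47
Step 8: prey: 0+0-0=0; pred: 47+0-14=33
Max prey = 55 at step 2

Answer: 55 2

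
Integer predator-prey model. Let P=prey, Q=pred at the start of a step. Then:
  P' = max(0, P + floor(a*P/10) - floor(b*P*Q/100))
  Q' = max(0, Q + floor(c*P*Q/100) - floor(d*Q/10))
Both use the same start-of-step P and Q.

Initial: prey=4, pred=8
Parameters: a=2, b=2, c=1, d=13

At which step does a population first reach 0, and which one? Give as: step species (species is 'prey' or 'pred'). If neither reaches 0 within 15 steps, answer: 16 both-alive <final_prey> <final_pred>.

Step 1: prey: 4+0-0=4; pred: 8+0-10=0
First extinction: pred at step 1

Answer: 1 pred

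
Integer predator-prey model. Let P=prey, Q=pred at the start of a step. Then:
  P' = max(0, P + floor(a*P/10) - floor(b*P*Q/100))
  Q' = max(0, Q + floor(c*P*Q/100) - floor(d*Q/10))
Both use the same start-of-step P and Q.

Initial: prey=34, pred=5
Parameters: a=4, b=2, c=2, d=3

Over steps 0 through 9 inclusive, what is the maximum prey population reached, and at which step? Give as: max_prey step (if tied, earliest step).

Step 1: prey: 34+13-3=44; pred: 5+3-1=7
Step 2: prey: 44+17-6=55; pred: 7+6-2=11
Step 3: prey: 55+22-12=65; pred: 11+12-3=20
Step 4: prey: 65+26-26=65; pred: 20+26-6=40
Step 5: prey: 65+26-52=39; pred: 40+52-12=80
Step 6: prey: 39+15-62=0; pred: 80+62-24=118
Step 7: prey: 0+0-0=0; pred: 118+0-35=83
Step 8: prey: 0+0-0=0; pred: 83+0-24=59
Step 9: prey: 0+0-0=0; pred: 59+0-17=42
Max prey = 65 at step 3

Answer: 65 3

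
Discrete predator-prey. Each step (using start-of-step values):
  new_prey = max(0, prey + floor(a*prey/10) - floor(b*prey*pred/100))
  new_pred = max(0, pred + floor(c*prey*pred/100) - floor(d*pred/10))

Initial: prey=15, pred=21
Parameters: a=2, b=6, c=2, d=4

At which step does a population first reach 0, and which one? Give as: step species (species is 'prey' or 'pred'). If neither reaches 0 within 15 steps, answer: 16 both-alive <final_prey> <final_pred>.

Answer: 1 prey

Derivation:
Step 1: prey: 15+3-18=0; pred: 21+6-8=19
First extinction: prey at step 1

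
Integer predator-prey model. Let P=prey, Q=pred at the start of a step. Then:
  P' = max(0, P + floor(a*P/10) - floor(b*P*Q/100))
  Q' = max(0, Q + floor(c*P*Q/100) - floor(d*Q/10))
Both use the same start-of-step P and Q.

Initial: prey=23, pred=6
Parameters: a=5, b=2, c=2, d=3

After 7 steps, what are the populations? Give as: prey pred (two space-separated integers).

Answer: 0 148

Derivation:
Step 1: prey: 23+11-2=32; pred: 6+2-1=7
Step 2: prey: 32+16-4=44; pred: 7+4-2=9
Step 3: prey: 44+22-7=59; pred: 9+7-2=14
Step 4: prey: 59+29-16=72; pred: 14+16-4=26
Step 5: prey: 72+36-37=71; pred: 26+37-7=56
Step 6: prey: 71+35-79=27; pred: 56+79-16=119
Step 7: prey: 27+13-64=0; pred: 119+64-35=148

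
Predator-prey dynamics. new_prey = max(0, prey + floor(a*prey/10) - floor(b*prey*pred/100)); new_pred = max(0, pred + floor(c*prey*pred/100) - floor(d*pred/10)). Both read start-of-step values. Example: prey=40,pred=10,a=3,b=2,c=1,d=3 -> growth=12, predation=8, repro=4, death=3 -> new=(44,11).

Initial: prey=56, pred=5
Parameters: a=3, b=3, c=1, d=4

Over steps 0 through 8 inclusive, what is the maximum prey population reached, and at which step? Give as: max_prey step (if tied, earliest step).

Answer: 88 4

Derivation:
Step 1: prey: 56+16-8=64; pred: 5+2-2=5
Step 2: prey: 64+19-9=74; pred: 5+3-2=6
Step 3: prey: 74+22-13=83; pred: 6+4-2=8
Step 4: prey: 83+24-19=88; pred: 8+6-3=11
Step 5: prey: 88+26-29=85; pred: 11+9-4=16
Step 6: prey: 85+25-40=70; pred: 16+13-6=23
Step 7: prey: 70+21-48=43; pred: 23+16-9=30
Step 8: prey: 43+12-38=17; pred: 30+12-12=30
Max prey = 88 at step 4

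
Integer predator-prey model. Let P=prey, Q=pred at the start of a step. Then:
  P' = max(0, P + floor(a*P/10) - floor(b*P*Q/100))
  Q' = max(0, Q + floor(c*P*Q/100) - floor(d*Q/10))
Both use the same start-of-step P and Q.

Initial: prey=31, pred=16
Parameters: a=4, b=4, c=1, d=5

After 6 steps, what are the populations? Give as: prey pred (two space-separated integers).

Answer: 45 3

Derivation:
Step 1: prey: 31+12-19=24; pred: 16+4-8=12
Step 2: prey: 24+9-11=22; pred: 12+2-6=8
Step 3: prey: 22+8-7=23; pred: 8+1-4=5
Step 4: prey: 23+9-4=28; pred: 5+1-2=4
Step 5: prey: 28+11-4=35; pred: 4+1-2=3
Step 6: prey: 35+14-4=45; pred: 3+1-1=3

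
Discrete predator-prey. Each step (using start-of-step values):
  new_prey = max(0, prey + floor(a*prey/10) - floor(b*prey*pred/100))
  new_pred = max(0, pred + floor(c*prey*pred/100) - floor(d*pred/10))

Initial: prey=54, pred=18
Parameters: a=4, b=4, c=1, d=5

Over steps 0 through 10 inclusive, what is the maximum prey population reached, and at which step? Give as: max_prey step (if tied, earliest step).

Step 1: prey: 54+21-38=37; pred: 18+9-9=18
Step 2: prey: 37+14-26=25; pred: 18+6-9=15
Step 3: prey: 25+10-15=20; pred: 15+3-7=11
Step 4: prey: 20+8-8=20; pred: 11+2-5=8
Step 5: prey: 20+8-6=22; pred: 8+1-4=5
Step 6: prey: 22+8-4=26; pred: 5+1-2=4
Step 7: prey: 26+10-4=32; pred: 4+1-2=3
Step 8: prey: 32+12-3=41; pred: 3+0-1=2
Step 9: prey: 41+16-3=54; pred: 2+0-1=1
Step 10: prey: 54+21-2=73; pred: 1+0-0=1
Max prey = 73 at step 10

Answer: 73 10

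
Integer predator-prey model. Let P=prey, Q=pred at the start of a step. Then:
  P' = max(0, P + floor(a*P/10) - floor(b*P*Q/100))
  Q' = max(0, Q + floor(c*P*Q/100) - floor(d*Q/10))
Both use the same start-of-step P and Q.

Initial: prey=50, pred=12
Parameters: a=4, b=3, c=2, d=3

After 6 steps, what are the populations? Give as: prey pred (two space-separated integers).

Answer: 0 26

Derivation:
Step 1: prey: 50+20-18=52; pred: 12+12-3=21
Step 2: prey: 52+20-32=40; pred: 21+21-6=36
Step 3: prey: 40+16-43=13; pred: 36+28-10=54
Step 4: prey: 13+5-21=0; pred: 54+14-16=52
Step 5: prey: 0+0-0=0; pred: 52+0-15=37
Step 6: prey: 0+0-0=0; pred: 37+0-11=26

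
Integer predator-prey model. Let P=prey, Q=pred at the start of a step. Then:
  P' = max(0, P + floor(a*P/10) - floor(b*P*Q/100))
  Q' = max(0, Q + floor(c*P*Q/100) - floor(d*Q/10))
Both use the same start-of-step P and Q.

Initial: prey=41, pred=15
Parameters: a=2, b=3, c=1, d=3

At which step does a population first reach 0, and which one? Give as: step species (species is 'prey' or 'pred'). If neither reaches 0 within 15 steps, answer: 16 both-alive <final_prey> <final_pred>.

Step 1: prey: 41+8-18=31; pred: 15+6-4=17
Step 2: prey: 31+6-15=22; pred: 17+5-5=17
Step 3: prey: 22+4-11=15; pred: 17+3-5=15
Step 4: prey: 15+3-6=12; pred: 15+2-4=13
Step 5: prey: 12+2-4=10; pred: 13+1-3=11
Step 6: prey: 10+2-3=9; pred: 11+1-3=9
Step 7: prey: 9+1-2=8; pred: 9+0-2=7
Step 8: prey: 8+1-1=8; pred: 7+0-2=5
Step 9: prey: 8+1-1=8; pred: 5+0-1=4
Step 10: prey: 8+1-0=9; pred: 4+0-1=3
Step 11: prey: 9+1-0=10; pred: 3+0-0=3
Step 12: prey: 10+2-0=12; pred: 3+0-0=3
Step 13: prey: 12+2-1=13; pred: 3+0-0=3
Step 14: prey: 13+2-1=14; pred: 3+0-0=3
Step 15: prey: 14+2-1=15; pred: 3+0-0=3
No extinction within 15 steps

Answer: 16 both-alive 15 3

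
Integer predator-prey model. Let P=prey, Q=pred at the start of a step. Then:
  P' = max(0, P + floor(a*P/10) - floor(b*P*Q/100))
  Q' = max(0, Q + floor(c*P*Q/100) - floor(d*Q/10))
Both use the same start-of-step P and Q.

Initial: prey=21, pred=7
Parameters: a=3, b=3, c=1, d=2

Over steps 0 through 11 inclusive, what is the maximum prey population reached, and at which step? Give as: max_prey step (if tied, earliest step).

Step 1: prey: 21+6-4=23; pred: 7+1-1=7
Step 2: prey: 23+6-4=25; pred: 7+1-1=7
Step 3: prey: 25+7-5=27; pred: 7+1-1=7
Step 4: prey: 27+8-5=30; pred: 7+1-1=7
Step 5: prey: 30+9-6=33; pred: 7+2-1=8
Step 6: prey: 33+9-7=35; pred: 8+2-1=9
Step 7: prey: 35+10-9=36; pred: 9+3-1=11
Step 8: prey: 36+10-11=35; pred: 11+3-2=12
Step 9: prey: 35+10-12=33; pred: 12+4-2=14
Step 10: prey: 33+9-13=29; pred: 14+4-2=16
Step 11: prey: 29+8-13=24; pred: 16+4-3=17
Max prey = 36 at step 7

Answer: 36 7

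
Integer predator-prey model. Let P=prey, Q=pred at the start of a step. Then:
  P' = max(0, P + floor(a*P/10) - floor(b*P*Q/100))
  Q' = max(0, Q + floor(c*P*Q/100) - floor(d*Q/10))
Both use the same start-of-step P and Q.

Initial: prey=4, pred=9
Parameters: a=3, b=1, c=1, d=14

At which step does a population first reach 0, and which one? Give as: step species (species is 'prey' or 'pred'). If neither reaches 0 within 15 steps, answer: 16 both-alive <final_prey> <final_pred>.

Step 1: prey: 4+1-0=5; pred: 9+0-12=0
First extinction: pred at step 1

Answer: 1 pred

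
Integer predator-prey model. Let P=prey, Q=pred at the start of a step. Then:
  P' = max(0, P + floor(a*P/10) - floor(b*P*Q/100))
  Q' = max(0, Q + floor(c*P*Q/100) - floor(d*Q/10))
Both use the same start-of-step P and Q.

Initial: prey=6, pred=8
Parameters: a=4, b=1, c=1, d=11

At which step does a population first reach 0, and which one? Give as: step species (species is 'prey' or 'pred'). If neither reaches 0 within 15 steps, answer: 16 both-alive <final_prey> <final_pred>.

Step 1: prey: 6+2-0=8; pred: 8+0-8=0
First extinction: pred at step 1

Answer: 1 pred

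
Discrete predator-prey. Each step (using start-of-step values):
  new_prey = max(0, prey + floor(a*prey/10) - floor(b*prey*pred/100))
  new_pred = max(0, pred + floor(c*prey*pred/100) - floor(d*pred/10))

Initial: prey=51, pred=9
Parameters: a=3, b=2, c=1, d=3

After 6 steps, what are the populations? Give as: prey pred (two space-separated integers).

Step 1: prey: 51+15-9=57; pred: 9+4-2=11
Step 2: prey: 57+17-12=62; pred: 11+6-3=14
Step 3: prey: 62+18-17=63; pred: 14+8-4=18
Step 4: prey: 63+18-22=59; pred: 18+11-5=24
Step 5: prey: 59+17-28=48; pred: 24+14-7=31
Step 6: prey: 48+14-29=33; pred: 31+14-9=36

Answer: 33 36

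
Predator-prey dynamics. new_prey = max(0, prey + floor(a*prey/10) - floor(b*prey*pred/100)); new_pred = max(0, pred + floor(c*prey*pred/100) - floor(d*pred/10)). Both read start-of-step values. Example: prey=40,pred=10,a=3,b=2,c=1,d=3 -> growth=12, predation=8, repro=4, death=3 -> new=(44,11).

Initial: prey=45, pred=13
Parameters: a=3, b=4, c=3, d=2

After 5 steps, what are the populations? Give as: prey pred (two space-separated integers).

Step 1: prey: 45+13-23=35; pred: 13+17-2=28
Step 2: prey: 35+10-39=6; pred: 28+29-5=52
Step 3: prey: 6+1-12=0; pred: 52+9-10=51
Step 4: prey: 0+0-0=0; pred: 51+0-10=41
Step 5: prey: 0+0-0=0; pred: 41+0-8=33

Answer: 0 33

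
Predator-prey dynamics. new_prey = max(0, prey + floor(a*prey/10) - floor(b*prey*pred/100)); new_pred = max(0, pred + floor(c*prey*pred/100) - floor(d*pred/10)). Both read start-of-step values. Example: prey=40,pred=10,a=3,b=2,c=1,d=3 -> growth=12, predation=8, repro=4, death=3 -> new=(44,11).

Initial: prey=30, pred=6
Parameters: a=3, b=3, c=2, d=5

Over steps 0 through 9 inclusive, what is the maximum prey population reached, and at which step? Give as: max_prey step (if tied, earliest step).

Answer: 43 4

Derivation:
Step 1: prey: 30+9-5=34; pred: 6+3-3=6
Step 2: prey: 34+10-6=38; pred: 6+4-3=7
Step 3: prey: 38+11-7=42; pred: 7+5-3=9
Step 4: prey: 42+12-11=43; pred: 9+7-4=12
Step 5: prey: 43+12-15=40; pred: 12+10-6=16
Step 6: prey: 40+12-19=33; pred: 16+12-8=20
Step 7: prey: 33+9-19=23; pred: 20+13-10=23
Step 8: prey: 23+6-15=14; pred: 23+10-11=22
Step 9: prey: 14+4-9=9; pred: 22+6-11=17
Max prey = 43 at step 4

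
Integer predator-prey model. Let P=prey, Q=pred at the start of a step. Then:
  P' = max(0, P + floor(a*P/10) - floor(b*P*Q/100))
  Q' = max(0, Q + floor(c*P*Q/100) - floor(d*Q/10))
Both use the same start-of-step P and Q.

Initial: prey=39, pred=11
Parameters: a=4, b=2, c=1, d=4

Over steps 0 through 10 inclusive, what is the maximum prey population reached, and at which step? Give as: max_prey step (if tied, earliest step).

Step 1: prey: 39+15-8=46; pred: 11+4-4=11
Step 2: prey: 46+18-10=54; pred: 11+5-4=12
Step 3: prey: 54+21-12=63; pred: 12+6-4=14
Step 4: prey: 63+25-17=71; pred: 14+8-5=17
Step 5: prey: 71+28-24=75; pred: 17+12-6=23
Step 6: prey: 75+30-34=71; pred: 23+17-9=31
Step 7: prey: 71+28-44=55; pred: 31+22-12=41
Step 8: prey: 55+22-45=32; pred: 41+22-16=47
Step 9: prey: 32+12-30=14; pred: 47+15-18=44
Step 10: prey: 14+5-12=7; pred: 44+6-17=33
Max prey = 75 at step 5

Answer: 75 5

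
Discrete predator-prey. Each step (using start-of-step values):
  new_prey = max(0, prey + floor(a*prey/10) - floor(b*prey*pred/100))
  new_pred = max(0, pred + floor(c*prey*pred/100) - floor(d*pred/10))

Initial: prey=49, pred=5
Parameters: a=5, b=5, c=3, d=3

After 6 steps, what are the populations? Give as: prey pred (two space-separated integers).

Answer: 0 30

Derivation:
Step 1: prey: 49+24-12=61; pred: 5+7-1=11
Step 2: prey: 61+30-33=58; pred: 11+20-3=28
Step 3: prey: 58+29-81=6; pred: 28+48-8=68
Step 4: prey: 6+3-20=0; pred: 68+12-20=60
Step 5: prey: 0+0-0=0; pred: 60+0-18=42
Step 6: prey: 0+0-0=0; pred: 42+0-12=30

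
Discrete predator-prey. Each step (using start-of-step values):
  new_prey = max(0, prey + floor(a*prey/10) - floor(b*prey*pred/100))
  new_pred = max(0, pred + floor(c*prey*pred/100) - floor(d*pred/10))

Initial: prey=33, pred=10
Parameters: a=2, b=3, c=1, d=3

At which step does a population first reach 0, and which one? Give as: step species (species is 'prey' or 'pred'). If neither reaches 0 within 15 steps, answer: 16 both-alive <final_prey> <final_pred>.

Step 1: prey: 33+6-9=30; pred: 10+3-3=10
Step 2: prey: 30+6-9=27; pred: 10+3-3=10
Step 3: prey: 27+5-8=24; pred: 10+2-3=9
Step 4: prey: 24+4-6=22; pred: 9+2-2=9
Step 5: prey: 22+4-5=21; pred: 9+1-2=8
Step 6: prey: 21+4-5=20; pred: 8+1-2=7
Step 7: prey: 20+4-4=20; pred: 7+1-2=6
Step 8: prey: 20+4-3=21; pred: 6+1-1=6
Step 9: prey: 21+4-3=22; pred: 6+1-1=6
Step 10: prey: 22+4-3=23; pred: 6+1-1=6
Step 11: prey: 23+4-4=23; pred: 6+1-1=6
Steps 12-15: state stable at prey=23, pred=6 (no change)
No extinction within 15 steps

Answer: 16 both-alive 23 6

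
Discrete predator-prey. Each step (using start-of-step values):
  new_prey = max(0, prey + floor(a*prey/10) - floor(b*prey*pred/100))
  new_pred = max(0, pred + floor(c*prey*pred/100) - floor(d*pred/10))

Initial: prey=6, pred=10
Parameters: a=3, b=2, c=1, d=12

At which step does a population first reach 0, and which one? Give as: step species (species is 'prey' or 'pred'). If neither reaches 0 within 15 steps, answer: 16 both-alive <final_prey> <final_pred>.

Step 1: prey: 6+1-1=6; pred: 10+0-12=0
First extinction: pred at step 1

Answer: 1 pred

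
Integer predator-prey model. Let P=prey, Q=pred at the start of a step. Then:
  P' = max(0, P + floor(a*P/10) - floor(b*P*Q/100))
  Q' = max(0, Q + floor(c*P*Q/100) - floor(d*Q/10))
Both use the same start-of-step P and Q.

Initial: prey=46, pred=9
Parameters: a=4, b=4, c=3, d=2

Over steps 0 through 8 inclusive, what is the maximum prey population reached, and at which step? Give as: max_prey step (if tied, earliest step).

Answer: 48 1

Derivation:
Step 1: prey: 46+18-16=48; pred: 9+12-1=20
Step 2: prey: 48+19-38=29; pred: 20+28-4=44
Step 3: prey: 29+11-51=0; pred: 44+38-8=74
Step 4: prey: 0+0-0=0; pred: 74+0-14=60
Step 5: prey: 0+0-0=0; pred: 60+0-12=48
Step 6: prey: 0+0-0=0; pred: 48+0-9=39
Step 7: prey: 0+0-0=0; pred: 39+0-7=32
Step 8: prey: 0+0-0=0; pred: 32+0-6=26
Max prey = 48 at step 1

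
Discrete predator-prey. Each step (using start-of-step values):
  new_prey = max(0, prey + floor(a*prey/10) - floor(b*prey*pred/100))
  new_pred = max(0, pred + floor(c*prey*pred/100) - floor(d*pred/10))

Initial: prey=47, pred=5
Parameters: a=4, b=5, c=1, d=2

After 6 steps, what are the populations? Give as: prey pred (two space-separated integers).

Step 1: prey: 47+18-11=54; pred: 5+2-1=6
Step 2: prey: 54+21-16=59; pred: 6+3-1=8
Step 3: prey: 59+23-23=59; pred: 8+4-1=11
Step 4: prey: 59+23-32=50; pred: 11+6-2=15
Step 5: prey: 50+20-37=33; pred: 15+7-3=19
Step 6: prey: 33+13-31=15; pred: 19+6-3=22

Answer: 15 22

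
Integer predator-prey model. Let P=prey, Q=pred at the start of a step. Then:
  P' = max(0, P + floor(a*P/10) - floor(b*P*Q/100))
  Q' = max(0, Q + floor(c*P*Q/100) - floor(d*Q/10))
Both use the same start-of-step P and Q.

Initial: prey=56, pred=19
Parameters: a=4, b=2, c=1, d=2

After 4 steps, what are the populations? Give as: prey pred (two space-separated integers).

Step 1: prey: 56+22-21=57; pred: 19+10-3=26
Step 2: prey: 57+22-29=50; pred: 26+14-5=35
Step 3: prey: 50+20-35=35; pred: 35+17-7=45
Step 4: prey: 35+14-31=18; pred: 45+15-9=51

Answer: 18 51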